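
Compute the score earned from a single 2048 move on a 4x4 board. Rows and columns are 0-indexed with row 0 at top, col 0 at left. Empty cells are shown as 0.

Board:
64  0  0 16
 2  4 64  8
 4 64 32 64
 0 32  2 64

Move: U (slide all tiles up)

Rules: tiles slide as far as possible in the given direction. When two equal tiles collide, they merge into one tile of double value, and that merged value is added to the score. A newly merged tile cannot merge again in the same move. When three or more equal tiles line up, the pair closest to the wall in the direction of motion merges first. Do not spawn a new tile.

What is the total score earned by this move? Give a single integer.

Answer: 128

Derivation:
Slide up:
col 0: [64, 2, 4, 0] -> [64, 2, 4, 0]  score +0 (running 0)
col 1: [0, 4, 64, 32] -> [4, 64, 32, 0]  score +0 (running 0)
col 2: [0, 64, 32, 2] -> [64, 32, 2, 0]  score +0 (running 0)
col 3: [16, 8, 64, 64] -> [16, 8, 128, 0]  score +128 (running 128)
Board after move:
 64   4  64  16
  2  64  32   8
  4  32   2 128
  0   0   0   0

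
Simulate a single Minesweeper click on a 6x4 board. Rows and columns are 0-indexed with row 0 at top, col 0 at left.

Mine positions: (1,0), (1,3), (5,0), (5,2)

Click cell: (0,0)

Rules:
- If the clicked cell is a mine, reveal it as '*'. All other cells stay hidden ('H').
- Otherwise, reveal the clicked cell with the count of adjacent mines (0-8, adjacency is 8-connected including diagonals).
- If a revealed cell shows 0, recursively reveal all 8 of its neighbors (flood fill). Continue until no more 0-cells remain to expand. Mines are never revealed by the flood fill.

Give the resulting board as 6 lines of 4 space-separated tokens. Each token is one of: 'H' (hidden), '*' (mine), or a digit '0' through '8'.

1 H H H
H H H H
H H H H
H H H H
H H H H
H H H H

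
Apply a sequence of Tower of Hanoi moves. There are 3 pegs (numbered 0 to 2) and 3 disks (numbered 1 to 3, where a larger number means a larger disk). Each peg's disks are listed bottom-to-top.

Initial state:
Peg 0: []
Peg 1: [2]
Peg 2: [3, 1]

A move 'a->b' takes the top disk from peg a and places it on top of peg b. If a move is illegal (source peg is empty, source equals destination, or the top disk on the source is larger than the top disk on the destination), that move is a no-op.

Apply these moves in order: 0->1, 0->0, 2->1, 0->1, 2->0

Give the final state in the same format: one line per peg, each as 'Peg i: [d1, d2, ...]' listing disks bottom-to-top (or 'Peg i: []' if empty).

Answer: Peg 0: [3]
Peg 1: [2, 1]
Peg 2: []

Derivation:
After move 1 (0->1):
Peg 0: []
Peg 1: [2]
Peg 2: [3, 1]

After move 2 (0->0):
Peg 0: []
Peg 1: [2]
Peg 2: [3, 1]

After move 3 (2->1):
Peg 0: []
Peg 1: [2, 1]
Peg 2: [3]

After move 4 (0->1):
Peg 0: []
Peg 1: [2, 1]
Peg 2: [3]

After move 5 (2->0):
Peg 0: [3]
Peg 1: [2, 1]
Peg 2: []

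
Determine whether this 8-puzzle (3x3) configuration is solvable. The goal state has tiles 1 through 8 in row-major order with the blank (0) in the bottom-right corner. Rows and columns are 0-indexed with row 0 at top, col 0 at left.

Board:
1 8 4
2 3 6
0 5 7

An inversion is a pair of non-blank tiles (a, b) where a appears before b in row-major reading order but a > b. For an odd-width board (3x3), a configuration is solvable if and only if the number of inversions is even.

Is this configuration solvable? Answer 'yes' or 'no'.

Answer: no

Derivation:
Inversions (pairs i<j in row-major order where tile[i] > tile[j] > 0): 9
9 is odd, so the puzzle is not solvable.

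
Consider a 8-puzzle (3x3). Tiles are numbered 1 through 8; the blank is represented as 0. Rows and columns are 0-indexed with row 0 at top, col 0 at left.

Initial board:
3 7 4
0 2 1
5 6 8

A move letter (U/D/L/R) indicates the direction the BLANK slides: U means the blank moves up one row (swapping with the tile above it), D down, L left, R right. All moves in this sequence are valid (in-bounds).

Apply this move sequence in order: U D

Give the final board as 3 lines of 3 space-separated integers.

After move 1 (U):
0 7 4
3 2 1
5 6 8

After move 2 (D):
3 7 4
0 2 1
5 6 8

Answer: 3 7 4
0 2 1
5 6 8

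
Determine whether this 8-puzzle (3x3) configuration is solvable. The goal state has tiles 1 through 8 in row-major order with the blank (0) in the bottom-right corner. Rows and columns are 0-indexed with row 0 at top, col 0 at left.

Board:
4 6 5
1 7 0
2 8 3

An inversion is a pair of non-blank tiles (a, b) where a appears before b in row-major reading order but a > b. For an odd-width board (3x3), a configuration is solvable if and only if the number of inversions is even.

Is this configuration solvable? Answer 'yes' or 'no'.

Inversions (pairs i<j in row-major order where tile[i] > tile[j] > 0): 13
13 is odd, so the puzzle is not solvable.

Answer: no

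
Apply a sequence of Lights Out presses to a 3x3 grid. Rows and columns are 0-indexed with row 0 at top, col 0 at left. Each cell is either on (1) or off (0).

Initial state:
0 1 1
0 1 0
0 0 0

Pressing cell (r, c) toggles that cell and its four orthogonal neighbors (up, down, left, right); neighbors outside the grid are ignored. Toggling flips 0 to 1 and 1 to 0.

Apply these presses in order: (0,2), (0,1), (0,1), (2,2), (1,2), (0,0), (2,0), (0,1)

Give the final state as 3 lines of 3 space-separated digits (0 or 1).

After press 1 at (0,2):
0 0 0
0 1 1
0 0 0

After press 2 at (0,1):
1 1 1
0 0 1
0 0 0

After press 3 at (0,1):
0 0 0
0 1 1
0 0 0

After press 4 at (2,2):
0 0 0
0 1 0
0 1 1

After press 5 at (1,2):
0 0 1
0 0 1
0 1 0

After press 6 at (0,0):
1 1 1
1 0 1
0 1 0

After press 7 at (2,0):
1 1 1
0 0 1
1 0 0

After press 8 at (0,1):
0 0 0
0 1 1
1 0 0

Answer: 0 0 0
0 1 1
1 0 0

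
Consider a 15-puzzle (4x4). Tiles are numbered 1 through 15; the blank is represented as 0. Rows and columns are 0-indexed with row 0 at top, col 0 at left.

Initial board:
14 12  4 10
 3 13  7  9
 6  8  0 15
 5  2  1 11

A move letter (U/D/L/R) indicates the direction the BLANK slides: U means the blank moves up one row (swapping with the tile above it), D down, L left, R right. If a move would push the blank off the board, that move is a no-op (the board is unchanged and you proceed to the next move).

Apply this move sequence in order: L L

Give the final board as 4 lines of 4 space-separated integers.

Answer: 14 12  4 10
 3 13  7  9
 0  6  8 15
 5  2  1 11

Derivation:
After move 1 (L):
14 12  4 10
 3 13  7  9
 6  0  8 15
 5  2  1 11

After move 2 (L):
14 12  4 10
 3 13  7  9
 0  6  8 15
 5  2  1 11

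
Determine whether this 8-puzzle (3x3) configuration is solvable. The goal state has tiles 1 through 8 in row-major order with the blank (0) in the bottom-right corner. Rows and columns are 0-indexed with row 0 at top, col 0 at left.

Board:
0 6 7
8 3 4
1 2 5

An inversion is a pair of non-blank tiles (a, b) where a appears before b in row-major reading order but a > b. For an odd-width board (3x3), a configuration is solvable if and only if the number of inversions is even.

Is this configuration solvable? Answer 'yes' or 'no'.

Answer: no

Derivation:
Inversions (pairs i<j in row-major order where tile[i] > tile[j] > 0): 19
19 is odd, so the puzzle is not solvable.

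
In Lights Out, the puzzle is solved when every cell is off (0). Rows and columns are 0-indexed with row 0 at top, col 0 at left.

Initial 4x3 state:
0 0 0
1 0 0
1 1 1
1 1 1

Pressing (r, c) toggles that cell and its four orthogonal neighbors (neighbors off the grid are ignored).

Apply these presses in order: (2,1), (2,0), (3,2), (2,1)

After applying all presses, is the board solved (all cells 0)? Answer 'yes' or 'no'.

Answer: yes

Derivation:
After press 1 at (2,1):
0 0 0
1 1 0
0 0 0
1 0 1

After press 2 at (2,0):
0 0 0
0 1 0
1 1 0
0 0 1

After press 3 at (3,2):
0 0 0
0 1 0
1 1 1
0 1 0

After press 4 at (2,1):
0 0 0
0 0 0
0 0 0
0 0 0

Lights still on: 0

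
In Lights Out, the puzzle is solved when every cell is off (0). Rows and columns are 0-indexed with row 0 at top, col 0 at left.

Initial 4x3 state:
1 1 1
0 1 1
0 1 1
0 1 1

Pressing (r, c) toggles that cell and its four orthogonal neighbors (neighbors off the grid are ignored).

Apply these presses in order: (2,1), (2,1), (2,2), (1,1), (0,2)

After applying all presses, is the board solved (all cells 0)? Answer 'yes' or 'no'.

Answer: no

Derivation:
After press 1 at (2,1):
1 1 1
0 0 1
1 0 0
0 0 1

After press 2 at (2,1):
1 1 1
0 1 1
0 1 1
0 1 1

After press 3 at (2,2):
1 1 1
0 1 0
0 0 0
0 1 0

After press 4 at (1,1):
1 0 1
1 0 1
0 1 0
0 1 0

After press 5 at (0,2):
1 1 0
1 0 0
0 1 0
0 1 0

Lights still on: 5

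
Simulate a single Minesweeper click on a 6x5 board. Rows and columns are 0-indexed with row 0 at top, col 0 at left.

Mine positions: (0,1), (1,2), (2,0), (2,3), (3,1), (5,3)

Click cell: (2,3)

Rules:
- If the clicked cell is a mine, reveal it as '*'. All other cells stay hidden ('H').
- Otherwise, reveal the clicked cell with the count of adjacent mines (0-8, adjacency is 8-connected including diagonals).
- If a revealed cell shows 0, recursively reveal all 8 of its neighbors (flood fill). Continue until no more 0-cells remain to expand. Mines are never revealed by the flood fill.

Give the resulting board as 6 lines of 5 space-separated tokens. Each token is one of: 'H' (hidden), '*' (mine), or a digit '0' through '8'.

H H H H H
H H H H H
H H H * H
H H H H H
H H H H H
H H H H H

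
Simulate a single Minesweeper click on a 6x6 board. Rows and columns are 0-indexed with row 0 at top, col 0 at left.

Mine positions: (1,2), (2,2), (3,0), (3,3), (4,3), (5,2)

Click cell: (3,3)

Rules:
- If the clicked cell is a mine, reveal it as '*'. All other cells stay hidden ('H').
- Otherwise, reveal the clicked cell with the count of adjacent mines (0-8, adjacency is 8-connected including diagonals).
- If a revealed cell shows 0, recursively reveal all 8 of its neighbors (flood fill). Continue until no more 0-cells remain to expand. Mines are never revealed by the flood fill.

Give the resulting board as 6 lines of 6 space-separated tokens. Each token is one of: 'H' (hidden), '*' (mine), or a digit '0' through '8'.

H H H H H H
H H H H H H
H H H H H H
H H H * H H
H H H H H H
H H H H H H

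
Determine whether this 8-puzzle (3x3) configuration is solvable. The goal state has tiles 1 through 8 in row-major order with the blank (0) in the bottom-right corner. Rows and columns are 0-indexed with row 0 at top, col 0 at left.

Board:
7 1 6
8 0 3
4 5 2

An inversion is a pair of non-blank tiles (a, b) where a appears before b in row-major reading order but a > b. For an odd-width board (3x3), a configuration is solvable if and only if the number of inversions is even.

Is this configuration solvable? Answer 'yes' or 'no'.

Answer: no

Derivation:
Inversions (pairs i<j in row-major order where tile[i] > tile[j] > 0): 17
17 is odd, so the puzzle is not solvable.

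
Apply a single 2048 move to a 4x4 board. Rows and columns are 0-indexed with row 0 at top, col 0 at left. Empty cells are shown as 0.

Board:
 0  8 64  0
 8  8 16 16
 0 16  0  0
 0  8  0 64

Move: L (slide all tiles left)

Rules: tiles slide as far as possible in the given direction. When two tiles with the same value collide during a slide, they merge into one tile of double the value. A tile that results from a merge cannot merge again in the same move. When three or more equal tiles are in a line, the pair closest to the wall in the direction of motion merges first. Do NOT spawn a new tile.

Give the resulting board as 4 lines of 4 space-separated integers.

Answer:  8 64  0  0
16 32  0  0
16  0  0  0
 8 64  0  0

Derivation:
Slide left:
row 0: [0, 8, 64, 0] -> [8, 64, 0, 0]
row 1: [8, 8, 16, 16] -> [16, 32, 0, 0]
row 2: [0, 16, 0, 0] -> [16, 0, 0, 0]
row 3: [0, 8, 0, 64] -> [8, 64, 0, 0]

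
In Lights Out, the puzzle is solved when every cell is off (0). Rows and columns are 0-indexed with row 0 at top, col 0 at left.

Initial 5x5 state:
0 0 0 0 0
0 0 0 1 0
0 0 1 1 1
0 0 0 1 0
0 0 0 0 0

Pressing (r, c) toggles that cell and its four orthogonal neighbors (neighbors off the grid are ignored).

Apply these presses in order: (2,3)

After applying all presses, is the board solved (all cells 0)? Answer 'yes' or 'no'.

Answer: yes

Derivation:
After press 1 at (2,3):
0 0 0 0 0
0 0 0 0 0
0 0 0 0 0
0 0 0 0 0
0 0 0 0 0

Lights still on: 0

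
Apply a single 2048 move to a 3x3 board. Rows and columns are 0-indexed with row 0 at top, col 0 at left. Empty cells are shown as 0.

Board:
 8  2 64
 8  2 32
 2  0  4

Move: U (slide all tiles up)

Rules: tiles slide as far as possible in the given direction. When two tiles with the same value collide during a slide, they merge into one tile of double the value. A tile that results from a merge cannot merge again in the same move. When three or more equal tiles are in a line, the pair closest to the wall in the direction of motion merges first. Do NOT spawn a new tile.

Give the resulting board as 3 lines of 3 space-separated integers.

Answer: 16  4 64
 2  0 32
 0  0  4

Derivation:
Slide up:
col 0: [8, 8, 2] -> [16, 2, 0]
col 1: [2, 2, 0] -> [4, 0, 0]
col 2: [64, 32, 4] -> [64, 32, 4]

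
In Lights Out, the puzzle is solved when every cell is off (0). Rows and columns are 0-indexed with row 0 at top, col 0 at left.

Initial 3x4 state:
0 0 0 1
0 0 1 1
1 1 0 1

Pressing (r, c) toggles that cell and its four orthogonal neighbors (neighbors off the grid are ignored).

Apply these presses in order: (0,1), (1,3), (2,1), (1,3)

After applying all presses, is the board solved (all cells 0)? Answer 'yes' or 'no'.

After press 1 at (0,1):
1 1 1 1
0 1 1 1
1 1 0 1

After press 2 at (1,3):
1 1 1 0
0 1 0 0
1 1 0 0

After press 3 at (2,1):
1 1 1 0
0 0 0 0
0 0 1 0

After press 4 at (1,3):
1 1 1 1
0 0 1 1
0 0 1 1

Lights still on: 8

Answer: no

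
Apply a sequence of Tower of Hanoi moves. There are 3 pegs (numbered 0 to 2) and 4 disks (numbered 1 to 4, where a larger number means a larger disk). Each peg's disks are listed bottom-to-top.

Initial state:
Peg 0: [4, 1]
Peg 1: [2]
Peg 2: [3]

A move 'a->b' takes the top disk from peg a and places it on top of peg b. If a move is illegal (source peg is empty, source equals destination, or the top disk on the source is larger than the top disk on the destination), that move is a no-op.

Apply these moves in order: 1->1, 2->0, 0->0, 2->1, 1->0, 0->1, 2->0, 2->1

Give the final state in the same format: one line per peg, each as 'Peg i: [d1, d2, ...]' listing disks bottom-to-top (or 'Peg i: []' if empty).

Answer: Peg 0: [4, 3]
Peg 1: [2, 1]
Peg 2: []

Derivation:
After move 1 (1->1):
Peg 0: [4, 1]
Peg 1: [2]
Peg 2: [3]

After move 2 (2->0):
Peg 0: [4, 1]
Peg 1: [2]
Peg 2: [3]

After move 3 (0->0):
Peg 0: [4, 1]
Peg 1: [2]
Peg 2: [3]

After move 4 (2->1):
Peg 0: [4, 1]
Peg 1: [2]
Peg 2: [3]

After move 5 (1->0):
Peg 0: [4, 1]
Peg 1: [2]
Peg 2: [3]

After move 6 (0->1):
Peg 0: [4]
Peg 1: [2, 1]
Peg 2: [3]

After move 7 (2->0):
Peg 0: [4, 3]
Peg 1: [2, 1]
Peg 2: []

After move 8 (2->1):
Peg 0: [4, 3]
Peg 1: [2, 1]
Peg 2: []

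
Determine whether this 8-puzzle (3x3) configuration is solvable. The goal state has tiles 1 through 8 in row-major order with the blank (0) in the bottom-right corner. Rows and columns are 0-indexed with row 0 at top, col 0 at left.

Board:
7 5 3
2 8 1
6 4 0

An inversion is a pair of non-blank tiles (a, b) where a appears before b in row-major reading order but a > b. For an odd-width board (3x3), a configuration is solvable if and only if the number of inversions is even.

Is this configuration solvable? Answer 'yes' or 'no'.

Inversions (pairs i<j in row-major order where tile[i] > tile[j] > 0): 17
17 is odd, so the puzzle is not solvable.

Answer: no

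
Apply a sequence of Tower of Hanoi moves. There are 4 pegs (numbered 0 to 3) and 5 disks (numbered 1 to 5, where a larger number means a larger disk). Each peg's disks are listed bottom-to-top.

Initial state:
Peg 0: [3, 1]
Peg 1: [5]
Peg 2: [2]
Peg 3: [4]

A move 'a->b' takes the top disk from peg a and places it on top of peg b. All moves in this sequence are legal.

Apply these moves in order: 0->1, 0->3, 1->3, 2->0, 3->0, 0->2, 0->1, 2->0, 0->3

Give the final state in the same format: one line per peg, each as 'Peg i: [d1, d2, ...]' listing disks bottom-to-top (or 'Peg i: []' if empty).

Answer: Peg 0: []
Peg 1: [5, 2]
Peg 2: []
Peg 3: [4, 3, 1]

Derivation:
After move 1 (0->1):
Peg 0: [3]
Peg 1: [5, 1]
Peg 2: [2]
Peg 3: [4]

After move 2 (0->3):
Peg 0: []
Peg 1: [5, 1]
Peg 2: [2]
Peg 3: [4, 3]

After move 3 (1->3):
Peg 0: []
Peg 1: [5]
Peg 2: [2]
Peg 3: [4, 3, 1]

After move 4 (2->0):
Peg 0: [2]
Peg 1: [5]
Peg 2: []
Peg 3: [4, 3, 1]

After move 5 (3->0):
Peg 0: [2, 1]
Peg 1: [5]
Peg 2: []
Peg 3: [4, 3]

After move 6 (0->2):
Peg 0: [2]
Peg 1: [5]
Peg 2: [1]
Peg 3: [4, 3]

After move 7 (0->1):
Peg 0: []
Peg 1: [5, 2]
Peg 2: [1]
Peg 3: [4, 3]

After move 8 (2->0):
Peg 0: [1]
Peg 1: [5, 2]
Peg 2: []
Peg 3: [4, 3]

After move 9 (0->3):
Peg 0: []
Peg 1: [5, 2]
Peg 2: []
Peg 3: [4, 3, 1]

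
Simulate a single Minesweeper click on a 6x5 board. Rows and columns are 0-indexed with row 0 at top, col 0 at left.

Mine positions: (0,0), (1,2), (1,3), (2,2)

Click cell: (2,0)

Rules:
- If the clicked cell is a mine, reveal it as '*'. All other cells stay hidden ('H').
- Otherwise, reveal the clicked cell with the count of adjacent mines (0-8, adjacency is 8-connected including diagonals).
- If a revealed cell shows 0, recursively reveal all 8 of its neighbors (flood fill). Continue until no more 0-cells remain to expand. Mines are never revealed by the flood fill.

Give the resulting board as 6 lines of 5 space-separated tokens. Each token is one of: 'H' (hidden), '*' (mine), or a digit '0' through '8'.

H H H H H
1 3 H H H
0 2 H 3 1
0 1 1 1 0
0 0 0 0 0
0 0 0 0 0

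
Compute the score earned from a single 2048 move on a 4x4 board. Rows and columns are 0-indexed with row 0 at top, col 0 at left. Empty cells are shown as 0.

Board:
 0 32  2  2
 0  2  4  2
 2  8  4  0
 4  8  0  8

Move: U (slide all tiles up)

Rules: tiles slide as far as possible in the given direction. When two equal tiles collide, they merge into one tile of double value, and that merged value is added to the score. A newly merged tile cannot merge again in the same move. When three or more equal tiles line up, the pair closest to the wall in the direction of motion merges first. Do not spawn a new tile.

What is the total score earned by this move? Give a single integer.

Answer: 28

Derivation:
Slide up:
col 0: [0, 0, 2, 4] -> [2, 4, 0, 0]  score +0 (running 0)
col 1: [32, 2, 8, 8] -> [32, 2, 16, 0]  score +16 (running 16)
col 2: [2, 4, 4, 0] -> [2, 8, 0, 0]  score +8 (running 24)
col 3: [2, 2, 0, 8] -> [4, 8, 0, 0]  score +4 (running 28)
Board after move:
 2 32  2  4
 4  2  8  8
 0 16  0  0
 0  0  0  0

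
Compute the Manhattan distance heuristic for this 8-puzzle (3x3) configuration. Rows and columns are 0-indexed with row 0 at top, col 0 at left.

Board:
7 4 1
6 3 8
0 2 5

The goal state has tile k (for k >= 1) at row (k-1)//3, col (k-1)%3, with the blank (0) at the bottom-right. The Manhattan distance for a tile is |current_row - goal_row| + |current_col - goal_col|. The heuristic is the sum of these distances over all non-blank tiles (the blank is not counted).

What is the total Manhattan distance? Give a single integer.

Tile 7: (0,0)->(2,0) = 2
Tile 4: (0,1)->(1,0) = 2
Tile 1: (0,2)->(0,0) = 2
Tile 6: (1,0)->(1,2) = 2
Tile 3: (1,1)->(0,2) = 2
Tile 8: (1,2)->(2,1) = 2
Tile 2: (2,1)->(0,1) = 2
Tile 5: (2,2)->(1,1) = 2
Sum: 2 + 2 + 2 + 2 + 2 + 2 + 2 + 2 = 16

Answer: 16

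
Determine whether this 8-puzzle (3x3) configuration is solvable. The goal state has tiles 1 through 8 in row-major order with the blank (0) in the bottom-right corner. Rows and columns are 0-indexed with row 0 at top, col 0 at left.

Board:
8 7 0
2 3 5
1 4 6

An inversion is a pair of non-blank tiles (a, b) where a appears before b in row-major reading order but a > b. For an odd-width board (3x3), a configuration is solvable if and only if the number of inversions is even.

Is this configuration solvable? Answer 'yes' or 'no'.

Answer: no

Derivation:
Inversions (pairs i<j in row-major order where tile[i] > tile[j] > 0): 17
17 is odd, so the puzzle is not solvable.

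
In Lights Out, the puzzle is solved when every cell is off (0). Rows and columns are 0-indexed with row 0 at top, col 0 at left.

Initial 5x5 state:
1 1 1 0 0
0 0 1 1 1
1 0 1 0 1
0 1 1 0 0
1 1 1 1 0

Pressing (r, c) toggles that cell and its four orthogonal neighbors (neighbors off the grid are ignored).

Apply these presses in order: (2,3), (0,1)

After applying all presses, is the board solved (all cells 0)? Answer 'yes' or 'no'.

Answer: no

Derivation:
After press 1 at (2,3):
1 1 1 0 0
0 0 1 0 1
1 0 0 1 0
0 1 1 1 0
1 1 1 1 0

After press 2 at (0,1):
0 0 0 0 0
0 1 1 0 1
1 0 0 1 0
0 1 1 1 0
1 1 1 1 0

Lights still on: 12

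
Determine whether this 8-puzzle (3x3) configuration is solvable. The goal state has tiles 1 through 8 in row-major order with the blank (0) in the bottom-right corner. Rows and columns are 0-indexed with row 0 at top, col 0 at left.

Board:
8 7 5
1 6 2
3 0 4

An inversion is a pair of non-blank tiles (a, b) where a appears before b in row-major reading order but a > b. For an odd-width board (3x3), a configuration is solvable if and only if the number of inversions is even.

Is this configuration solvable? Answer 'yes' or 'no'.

Answer: yes

Derivation:
Inversions (pairs i<j in row-major order where tile[i] > tile[j] > 0): 20
20 is even, so the puzzle is solvable.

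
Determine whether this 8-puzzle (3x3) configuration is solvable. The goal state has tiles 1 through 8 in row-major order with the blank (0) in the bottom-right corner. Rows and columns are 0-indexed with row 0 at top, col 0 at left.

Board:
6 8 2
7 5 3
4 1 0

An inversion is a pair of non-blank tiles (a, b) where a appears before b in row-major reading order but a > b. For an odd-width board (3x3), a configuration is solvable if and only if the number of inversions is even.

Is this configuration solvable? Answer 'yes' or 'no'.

Answer: no

Derivation:
Inversions (pairs i<j in row-major order where tile[i] > tile[j] > 0): 21
21 is odd, so the puzzle is not solvable.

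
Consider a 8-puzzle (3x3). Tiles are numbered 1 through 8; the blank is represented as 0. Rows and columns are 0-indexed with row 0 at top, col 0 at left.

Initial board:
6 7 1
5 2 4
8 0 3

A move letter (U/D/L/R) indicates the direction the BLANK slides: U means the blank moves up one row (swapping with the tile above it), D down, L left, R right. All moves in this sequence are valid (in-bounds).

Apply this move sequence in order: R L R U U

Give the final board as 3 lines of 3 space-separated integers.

After move 1 (R):
6 7 1
5 2 4
8 3 0

After move 2 (L):
6 7 1
5 2 4
8 0 3

After move 3 (R):
6 7 1
5 2 4
8 3 0

After move 4 (U):
6 7 1
5 2 0
8 3 4

After move 5 (U):
6 7 0
5 2 1
8 3 4

Answer: 6 7 0
5 2 1
8 3 4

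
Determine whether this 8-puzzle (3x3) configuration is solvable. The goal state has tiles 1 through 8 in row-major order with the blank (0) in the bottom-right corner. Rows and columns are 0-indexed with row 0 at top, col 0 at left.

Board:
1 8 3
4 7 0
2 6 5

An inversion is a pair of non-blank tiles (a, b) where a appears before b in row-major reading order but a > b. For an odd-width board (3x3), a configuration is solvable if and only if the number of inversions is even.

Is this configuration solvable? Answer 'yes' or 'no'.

Inversions (pairs i<j in row-major order where tile[i] > tile[j] > 0): 12
12 is even, so the puzzle is solvable.

Answer: yes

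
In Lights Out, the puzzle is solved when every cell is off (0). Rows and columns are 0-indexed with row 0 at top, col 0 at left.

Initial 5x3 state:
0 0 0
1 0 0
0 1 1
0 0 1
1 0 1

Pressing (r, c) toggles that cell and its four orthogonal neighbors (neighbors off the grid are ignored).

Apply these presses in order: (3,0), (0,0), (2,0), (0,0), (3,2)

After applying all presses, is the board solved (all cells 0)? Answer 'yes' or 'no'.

Answer: yes

Derivation:
After press 1 at (3,0):
0 0 0
1 0 0
1 1 1
1 1 1
0 0 1

After press 2 at (0,0):
1 1 0
0 0 0
1 1 1
1 1 1
0 0 1

After press 3 at (2,0):
1 1 0
1 0 0
0 0 1
0 1 1
0 0 1

After press 4 at (0,0):
0 0 0
0 0 0
0 0 1
0 1 1
0 0 1

After press 5 at (3,2):
0 0 0
0 0 0
0 0 0
0 0 0
0 0 0

Lights still on: 0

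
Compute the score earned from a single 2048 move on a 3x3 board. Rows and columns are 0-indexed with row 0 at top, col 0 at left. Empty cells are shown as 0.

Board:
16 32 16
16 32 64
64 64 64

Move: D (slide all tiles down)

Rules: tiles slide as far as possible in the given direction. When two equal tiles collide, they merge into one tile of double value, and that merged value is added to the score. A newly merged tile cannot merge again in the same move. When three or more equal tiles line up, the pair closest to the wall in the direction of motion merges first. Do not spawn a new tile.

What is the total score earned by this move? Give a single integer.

Slide down:
col 0: [16, 16, 64] -> [0, 32, 64]  score +32 (running 32)
col 1: [32, 32, 64] -> [0, 64, 64]  score +64 (running 96)
col 2: [16, 64, 64] -> [0, 16, 128]  score +128 (running 224)
Board after move:
  0   0   0
 32  64  16
 64  64 128

Answer: 224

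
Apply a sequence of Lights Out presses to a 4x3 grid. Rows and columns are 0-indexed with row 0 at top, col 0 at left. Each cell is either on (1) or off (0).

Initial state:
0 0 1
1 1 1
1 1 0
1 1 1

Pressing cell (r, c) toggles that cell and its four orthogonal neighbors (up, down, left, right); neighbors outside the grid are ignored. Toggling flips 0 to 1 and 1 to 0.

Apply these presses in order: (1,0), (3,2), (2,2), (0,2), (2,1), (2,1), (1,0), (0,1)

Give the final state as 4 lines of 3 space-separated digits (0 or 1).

After press 1 at (1,0):
1 0 1
0 0 1
0 1 0
1 1 1

After press 2 at (3,2):
1 0 1
0 0 1
0 1 1
1 0 0

After press 3 at (2,2):
1 0 1
0 0 0
0 0 0
1 0 1

After press 4 at (0,2):
1 1 0
0 0 1
0 0 0
1 0 1

After press 5 at (2,1):
1 1 0
0 1 1
1 1 1
1 1 1

After press 6 at (2,1):
1 1 0
0 0 1
0 0 0
1 0 1

After press 7 at (1,0):
0 1 0
1 1 1
1 0 0
1 0 1

After press 8 at (0,1):
1 0 1
1 0 1
1 0 0
1 0 1

Answer: 1 0 1
1 0 1
1 0 0
1 0 1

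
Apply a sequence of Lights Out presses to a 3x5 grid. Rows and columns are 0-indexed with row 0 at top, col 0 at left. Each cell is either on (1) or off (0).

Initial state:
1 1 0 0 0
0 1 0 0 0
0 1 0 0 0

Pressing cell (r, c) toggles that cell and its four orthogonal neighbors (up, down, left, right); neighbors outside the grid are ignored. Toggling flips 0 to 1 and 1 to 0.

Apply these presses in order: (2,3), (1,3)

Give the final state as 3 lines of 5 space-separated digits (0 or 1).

Answer: 1 1 0 1 0
0 1 1 0 1
0 1 1 0 1

Derivation:
After press 1 at (2,3):
1 1 0 0 0
0 1 0 1 0
0 1 1 1 1

After press 2 at (1,3):
1 1 0 1 0
0 1 1 0 1
0 1 1 0 1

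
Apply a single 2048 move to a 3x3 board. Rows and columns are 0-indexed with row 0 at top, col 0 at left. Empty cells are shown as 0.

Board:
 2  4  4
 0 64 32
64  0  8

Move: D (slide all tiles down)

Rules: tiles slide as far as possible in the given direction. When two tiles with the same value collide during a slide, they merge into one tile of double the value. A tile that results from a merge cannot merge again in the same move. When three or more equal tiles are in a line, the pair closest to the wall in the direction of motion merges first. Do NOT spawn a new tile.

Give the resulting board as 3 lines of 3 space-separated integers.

Slide down:
col 0: [2, 0, 64] -> [0, 2, 64]
col 1: [4, 64, 0] -> [0, 4, 64]
col 2: [4, 32, 8] -> [4, 32, 8]

Answer:  0  0  4
 2  4 32
64 64  8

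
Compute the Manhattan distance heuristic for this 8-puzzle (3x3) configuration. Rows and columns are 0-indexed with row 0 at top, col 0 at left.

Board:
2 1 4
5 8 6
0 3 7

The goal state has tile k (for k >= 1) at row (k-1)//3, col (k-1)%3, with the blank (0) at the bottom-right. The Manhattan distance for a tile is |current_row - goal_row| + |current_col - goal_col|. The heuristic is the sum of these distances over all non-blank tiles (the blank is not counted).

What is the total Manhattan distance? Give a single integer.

Tile 2: at (0,0), goal (0,1), distance |0-0|+|0-1| = 1
Tile 1: at (0,1), goal (0,0), distance |0-0|+|1-0| = 1
Tile 4: at (0,2), goal (1,0), distance |0-1|+|2-0| = 3
Tile 5: at (1,0), goal (1,1), distance |1-1|+|0-1| = 1
Tile 8: at (1,1), goal (2,1), distance |1-2|+|1-1| = 1
Tile 6: at (1,2), goal (1,2), distance |1-1|+|2-2| = 0
Tile 3: at (2,1), goal (0,2), distance |2-0|+|1-2| = 3
Tile 7: at (2,2), goal (2,0), distance |2-2|+|2-0| = 2
Sum: 1 + 1 + 3 + 1 + 1 + 0 + 3 + 2 = 12

Answer: 12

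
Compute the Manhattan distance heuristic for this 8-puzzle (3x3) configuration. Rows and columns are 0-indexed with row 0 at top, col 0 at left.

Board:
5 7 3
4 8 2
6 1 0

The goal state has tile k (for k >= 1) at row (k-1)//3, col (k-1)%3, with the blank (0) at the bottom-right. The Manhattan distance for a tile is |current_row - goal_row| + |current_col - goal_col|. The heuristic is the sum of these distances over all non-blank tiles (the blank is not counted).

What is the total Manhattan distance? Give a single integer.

Tile 5: (0,0)->(1,1) = 2
Tile 7: (0,1)->(2,0) = 3
Tile 3: (0,2)->(0,2) = 0
Tile 4: (1,0)->(1,0) = 0
Tile 8: (1,1)->(2,1) = 1
Tile 2: (1,2)->(0,1) = 2
Tile 6: (2,0)->(1,2) = 3
Tile 1: (2,1)->(0,0) = 3
Sum: 2 + 3 + 0 + 0 + 1 + 2 + 3 + 3 = 14

Answer: 14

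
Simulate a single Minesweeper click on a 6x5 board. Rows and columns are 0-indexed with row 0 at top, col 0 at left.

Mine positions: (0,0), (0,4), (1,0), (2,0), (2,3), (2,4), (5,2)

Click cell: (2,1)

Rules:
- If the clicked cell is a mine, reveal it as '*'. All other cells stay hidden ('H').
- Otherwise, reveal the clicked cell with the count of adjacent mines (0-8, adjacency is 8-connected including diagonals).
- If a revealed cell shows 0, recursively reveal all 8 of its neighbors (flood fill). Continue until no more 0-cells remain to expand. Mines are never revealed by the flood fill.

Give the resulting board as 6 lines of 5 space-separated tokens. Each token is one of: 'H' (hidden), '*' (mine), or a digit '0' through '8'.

H H H H H
H H H H H
H 2 H H H
H H H H H
H H H H H
H H H H H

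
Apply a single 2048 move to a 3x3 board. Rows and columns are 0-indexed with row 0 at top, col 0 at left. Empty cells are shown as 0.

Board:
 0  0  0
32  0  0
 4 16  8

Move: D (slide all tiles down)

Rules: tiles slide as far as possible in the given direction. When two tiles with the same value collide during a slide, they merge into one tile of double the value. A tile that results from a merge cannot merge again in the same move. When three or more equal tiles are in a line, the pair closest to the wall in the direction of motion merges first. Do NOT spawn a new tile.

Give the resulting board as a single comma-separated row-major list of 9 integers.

Slide down:
col 0: [0, 32, 4] -> [0, 32, 4]
col 1: [0, 0, 16] -> [0, 0, 16]
col 2: [0, 0, 8] -> [0, 0, 8]

Answer: 0, 0, 0, 32, 0, 0, 4, 16, 8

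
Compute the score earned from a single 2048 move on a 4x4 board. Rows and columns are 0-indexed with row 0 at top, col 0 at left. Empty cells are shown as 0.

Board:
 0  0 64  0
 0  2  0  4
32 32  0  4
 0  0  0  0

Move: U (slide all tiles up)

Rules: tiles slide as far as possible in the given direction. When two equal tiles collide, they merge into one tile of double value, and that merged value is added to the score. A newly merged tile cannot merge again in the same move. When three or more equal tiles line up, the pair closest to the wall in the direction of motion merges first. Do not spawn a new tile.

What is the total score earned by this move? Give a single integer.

Slide up:
col 0: [0, 0, 32, 0] -> [32, 0, 0, 0]  score +0 (running 0)
col 1: [0, 2, 32, 0] -> [2, 32, 0, 0]  score +0 (running 0)
col 2: [64, 0, 0, 0] -> [64, 0, 0, 0]  score +0 (running 0)
col 3: [0, 4, 4, 0] -> [8, 0, 0, 0]  score +8 (running 8)
Board after move:
32  2 64  8
 0 32  0  0
 0  0  0  0
 0  0  0  0

Answer: 8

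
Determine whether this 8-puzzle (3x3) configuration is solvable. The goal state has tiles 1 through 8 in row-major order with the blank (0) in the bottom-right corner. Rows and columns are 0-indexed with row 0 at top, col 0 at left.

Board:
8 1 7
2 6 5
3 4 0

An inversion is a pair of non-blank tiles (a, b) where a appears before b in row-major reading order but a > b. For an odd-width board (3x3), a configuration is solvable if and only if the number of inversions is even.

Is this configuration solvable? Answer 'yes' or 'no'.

Inversions (pairs i<j in row-major order where tile[i] > tile[j] > 0): 17
17 is odd, so the puzzle is not solvable.

Answer: no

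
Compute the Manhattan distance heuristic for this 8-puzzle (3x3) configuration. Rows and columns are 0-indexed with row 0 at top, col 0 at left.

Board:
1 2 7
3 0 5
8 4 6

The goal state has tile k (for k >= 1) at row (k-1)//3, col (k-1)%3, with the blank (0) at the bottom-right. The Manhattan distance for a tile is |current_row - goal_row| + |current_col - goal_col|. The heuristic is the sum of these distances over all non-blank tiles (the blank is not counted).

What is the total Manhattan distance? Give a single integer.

Answer: 12

Derivation:
Tile 1: (0,0)->(0,0) = 0
Tile 2: (0,1)->(0,1) = 0
Tile 7: (0,2)->(2,0) = 4
Tile 3: (1,0)->(0,2) = 3
Tile 5: (1,2)->(1,1) = 1
Tile 8: (2,0)->(2,1) = 1
Tile 4: (2,1)->(1,0) = 2
Tile 6: (2,2)->(1,2) = 1
Sum: 0 + 0 + 4 + 3 + 1 + 1 + 2 + 1 = 12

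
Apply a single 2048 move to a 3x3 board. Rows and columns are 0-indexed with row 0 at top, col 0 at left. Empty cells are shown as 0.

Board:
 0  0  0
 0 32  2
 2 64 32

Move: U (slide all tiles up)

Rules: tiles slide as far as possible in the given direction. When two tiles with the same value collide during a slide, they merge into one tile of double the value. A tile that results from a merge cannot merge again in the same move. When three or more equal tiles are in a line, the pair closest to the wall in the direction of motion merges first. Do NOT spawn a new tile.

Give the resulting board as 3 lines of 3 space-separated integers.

Answer:  2 32  2
 0 64 32
 0  0  0

Derivation:
Slide up:
col 0: [0, 0, 2] -> [2, 0, 0]
col 1: [0, 32, 64] -> [32, 64, 0]
col 2: [0, 2, 32] -> [2, 32, 0]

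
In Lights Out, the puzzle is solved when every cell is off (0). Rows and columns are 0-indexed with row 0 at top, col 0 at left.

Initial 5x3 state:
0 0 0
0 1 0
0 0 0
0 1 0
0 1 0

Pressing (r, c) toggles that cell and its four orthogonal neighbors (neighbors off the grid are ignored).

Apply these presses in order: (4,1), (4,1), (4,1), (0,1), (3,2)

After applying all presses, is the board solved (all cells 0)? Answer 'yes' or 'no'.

Answer: no

Derivation:
After press 1 at (4,1):
0 0 0
0 1 0
0 0 0
0 0 0
1 0 1

After press 2 at (4,1):
0 0 0
0 1 0
0 0 0
0 1 0
0 1 0

After press 3 at (4,1):
0 0 0
0 1 0
0 0 0
0 0 0
1 0 1

After press 4 at (0,1):
1 1 1
0 0 0
0 0 0
0 0 0
1 0 1

After press 5 at (3,2):
1 1 1
0 0 0
0 0 1
0 1 1
1 0 0

Lights still on: 7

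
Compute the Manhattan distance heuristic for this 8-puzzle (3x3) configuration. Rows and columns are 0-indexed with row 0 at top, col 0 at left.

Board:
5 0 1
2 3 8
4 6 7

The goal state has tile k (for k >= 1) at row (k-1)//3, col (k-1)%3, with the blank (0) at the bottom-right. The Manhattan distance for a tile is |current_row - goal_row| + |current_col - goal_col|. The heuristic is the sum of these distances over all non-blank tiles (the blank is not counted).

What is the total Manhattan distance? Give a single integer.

Tile 5: (0,0)->(1,1) = 2
Tile 1: (0,2)->(0,0) = 2
Tile 2: (1,0)->(0,1) = 2
Tile 3: (1,1)->(0,2) = 2
Tile 8: (1,2)->(2,1) = 2
Tile 4: (2,0)->(1,0) = 1
Tile 6: (2,1)->(1,2) = 2
Tile 7: (2,2)->(2,0) = 2
Sum: 2 + 2 + 2 + 2 + 2 + 1 + 2 + 2 = 15

Answer: 15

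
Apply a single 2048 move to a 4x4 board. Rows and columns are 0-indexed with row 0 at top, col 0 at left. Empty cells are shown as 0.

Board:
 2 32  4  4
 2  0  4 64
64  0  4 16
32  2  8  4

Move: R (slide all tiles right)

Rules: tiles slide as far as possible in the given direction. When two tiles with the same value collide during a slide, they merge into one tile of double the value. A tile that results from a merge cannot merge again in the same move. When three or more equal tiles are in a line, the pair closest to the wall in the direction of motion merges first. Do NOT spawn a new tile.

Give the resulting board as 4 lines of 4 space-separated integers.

Answer:  0  2 32  8
 0  2  4 64
 0 64  4 16
32  2  8  4

Derivation:
Slide right:
row 0: [2, 32, 4, 4] -> [0, 2, 32, 8]
row 1: [2, 0, 4, 64] -> [0, 2, 4, 64]
row 2: [64, 0, 4, 16] -> [0, 64, 4, 16]
row 3: [32, 2, 8, 4] -> [32, 2, 8, 4]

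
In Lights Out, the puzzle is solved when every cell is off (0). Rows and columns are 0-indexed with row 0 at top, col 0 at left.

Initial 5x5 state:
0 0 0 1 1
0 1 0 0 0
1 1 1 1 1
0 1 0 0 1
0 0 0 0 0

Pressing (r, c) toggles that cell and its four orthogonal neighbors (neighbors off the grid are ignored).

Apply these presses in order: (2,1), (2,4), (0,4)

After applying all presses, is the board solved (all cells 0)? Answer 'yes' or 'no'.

Answer: yes

Derivation:
After press 1 at (2,1):
0 0 0 1 1
0 0 0 0 0
0 0 0 1 1
0 0 0 0 1
0 0 0 0 0

After press 2 at (2,4):
0 0 0 1 1
0 0 0 0 1
0 0 0 0 0
0 0 0 0 0
0 0 0 0 0

After press 3 at (0,4):
0 0 0 0 0
0 0 0 0 0
0 0 0 0 0
0 0 0 0 0
0 0 0 0 0

Lights still on: 0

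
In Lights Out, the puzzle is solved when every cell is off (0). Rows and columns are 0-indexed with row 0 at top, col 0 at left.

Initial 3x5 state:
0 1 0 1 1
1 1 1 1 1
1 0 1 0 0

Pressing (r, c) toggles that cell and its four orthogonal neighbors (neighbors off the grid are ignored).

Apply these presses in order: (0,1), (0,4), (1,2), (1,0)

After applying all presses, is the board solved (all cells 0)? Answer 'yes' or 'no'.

Answer: yes

Derivation:
After press 1 at (0,1):
1 0 1 1 1
1 0 1 1 1
1 0 1 0 0

After press 2 at (0,4):
1 0 1 0 0
1 0 1 1 0
1 0 1 0 0

After press 3 at (1,2):
1 0 0 0 0
1 1 0 0 0
1 0 0 0 0

After press 4 at (1,0):
0 0 0 0 0
0 0 0 0 0
0 0 0 0 0

Lights still on: 0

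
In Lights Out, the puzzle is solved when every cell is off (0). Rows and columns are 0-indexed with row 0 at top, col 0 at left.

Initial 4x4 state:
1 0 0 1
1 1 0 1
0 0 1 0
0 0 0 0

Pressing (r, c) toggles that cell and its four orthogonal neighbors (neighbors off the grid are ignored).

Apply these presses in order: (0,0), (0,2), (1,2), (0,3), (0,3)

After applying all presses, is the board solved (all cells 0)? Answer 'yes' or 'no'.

Answer: yes

Derivation:
After press 1 at (0,0):
0 1 0 1
0 1 0 1
0 0 1 0
0 0 0 0

After press 2 at (0,2):
0 0 1 0
0 1 1 1
0 0 1 0
0 0 0 0

After press 3 at (1,2):
0 0 0 0
0 0 0 0
0 0 0 0
0 0 0 0

After press 4 at (0,3):
0 0 1 1
0 0 0 1
0 0 0 0
0 0 0 0

After press 5 at (0,3):
0 0 0 0
0 0 0 0
0 0 0 0
0 0 0 0

Lights still on: 0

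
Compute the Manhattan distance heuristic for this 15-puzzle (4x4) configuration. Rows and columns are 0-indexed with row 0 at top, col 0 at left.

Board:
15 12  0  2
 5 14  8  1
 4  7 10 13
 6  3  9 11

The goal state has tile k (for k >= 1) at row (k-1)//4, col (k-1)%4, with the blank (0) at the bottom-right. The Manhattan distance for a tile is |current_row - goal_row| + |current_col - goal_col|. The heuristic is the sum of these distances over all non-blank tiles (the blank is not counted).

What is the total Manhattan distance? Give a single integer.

Answer: 42

Derivation:
Tile 15: at (0,0), goal (3,2), distance |0-3|+|0-2| = 5
Tile 12: at (0,1), goal (2,3), distance |0-2|+|1-3| = 4
Tile 2: at (0,3), goal (0,1), distance |0-0|+|3-1| = 2
Tile 5: at (1,0), goal (1,0), distance |1-1|+|0-0| = 0
Tile 14: at (1,1), goal (3,1), distance |1-3|+|1-1| = 2
Tile 8: at (1,2), goal (1,3), distance |1-1|+|2-3| = 1
Tile 1: at (1,3), goal (0,0), distance |1-0|+|3-0| = 4
Tile 4: at (2,0), goal (0,3), distance |2-0|+|0-3| = 5
Tile 7: at (2,1), goal (1,2), distance |2-1|+|1-2| = 2
Tile 10: at (2,2), goal (2,1), distance |2-2|+|2-1| = 1
Tile 13: at (2,3), goal (3,0), distance |2-3|+|3-0| = 4
Tile 6: at (3,0), goal (1,1), distance |3-1|+|0-1| = 3
Tile 3: at (3,1), goal (0,2), distance |3-0|+|1-2| = 4
Tile 9: at (3,2), goal (2,0), distance |3-2|+|2-0| = 3
Tile 11: at (3,3), goal (2,2), distance |3-2|+|3-2| = 2
Sum: 5 + 4 + 2 + 0 + 2 + 1 + 4 + 5 + 2 + 1 + 4 + 3 + 4 + 3 + 2 = 42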